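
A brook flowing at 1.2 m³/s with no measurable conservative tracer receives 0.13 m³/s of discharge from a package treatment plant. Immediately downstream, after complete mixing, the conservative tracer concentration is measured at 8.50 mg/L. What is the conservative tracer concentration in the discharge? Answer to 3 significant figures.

87.0 mg/L

Mass balance: 1.200·0 + 0.1300·Cₑ = 1.330·8.500
→ Cₑ = (1.330·8.500 − 1.200·0) / 0.1300 = 86.96 mg/L.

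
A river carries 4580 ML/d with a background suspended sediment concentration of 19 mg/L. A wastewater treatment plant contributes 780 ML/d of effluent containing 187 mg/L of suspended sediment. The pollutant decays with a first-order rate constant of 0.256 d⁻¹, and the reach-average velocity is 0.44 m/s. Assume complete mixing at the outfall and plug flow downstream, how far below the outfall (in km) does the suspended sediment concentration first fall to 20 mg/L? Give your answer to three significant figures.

Conservation of mass: C = (4580·19.00 + 780.0·187.0) / 5360 = 232900/5360 = 43.45 mg/L.
Set 43.45·exp(−k·t) = 20 → t = ln(43.45/20)/k = 261800 s = 72.73 h.
Distance = v·t = 0.44·261800 = 115200 m = 115.2 km.

115 km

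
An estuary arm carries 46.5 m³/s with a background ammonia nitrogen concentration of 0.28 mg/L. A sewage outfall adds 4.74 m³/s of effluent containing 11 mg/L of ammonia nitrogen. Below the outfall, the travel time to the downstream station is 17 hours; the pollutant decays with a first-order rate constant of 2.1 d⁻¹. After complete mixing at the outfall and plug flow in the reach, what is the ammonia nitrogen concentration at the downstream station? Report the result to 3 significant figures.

0.287 mg/L

Mass balance: C = (46.50·0.2800 + 4.740·11.00) / 51.24 = 65.16/51.24 = 1.272 mg/L.
First-order decay: C = 1.272·exp(−k·t) = 1.272·0.2259 = 0.2873 mg/L.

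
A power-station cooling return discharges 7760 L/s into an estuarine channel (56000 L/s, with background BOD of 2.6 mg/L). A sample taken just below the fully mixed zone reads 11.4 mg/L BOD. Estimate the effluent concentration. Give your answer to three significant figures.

Mass balance: 56000·2.600 + 7760·Cₑ = 63760·11.40
→ Cₑ = (63760·11.40 − 56000·2.600) / 7760 = 74.91 mg/L.

74.9 mg/L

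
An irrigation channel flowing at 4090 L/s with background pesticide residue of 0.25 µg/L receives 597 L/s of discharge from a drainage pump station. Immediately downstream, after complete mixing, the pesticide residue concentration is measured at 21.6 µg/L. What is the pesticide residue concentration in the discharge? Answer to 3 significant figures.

Mass balance: 4090·0.2500 + 597.0·Cₑ = 4687·21.60
→ Cₑ = (4687·21.60 − 4090·0.2500) / 597.0 = 167.9 µg/L.

168 µg/L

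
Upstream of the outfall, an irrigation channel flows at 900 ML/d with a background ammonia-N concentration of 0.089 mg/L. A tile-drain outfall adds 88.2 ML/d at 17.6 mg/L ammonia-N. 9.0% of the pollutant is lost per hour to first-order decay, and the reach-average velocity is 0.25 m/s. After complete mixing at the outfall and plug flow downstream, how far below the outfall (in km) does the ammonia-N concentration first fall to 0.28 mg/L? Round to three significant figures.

Flow-weighted average: C = (900.0·0.08900 + 88.20·17.60) / 988.2 = 1632/988.2 = 1.652 mg/L.
9.0%/h lost → k = −ln(1 − 0.09) = 0.09431 h⁻¹.
Set 1.652·exp(−k·t) = 0.28 → t = ln(1.652/0.28)/k = 67750 s = 18.82 h.
Distance = v·t = 0.25·67750 = 16940 m = 16.94 km.

16.9 km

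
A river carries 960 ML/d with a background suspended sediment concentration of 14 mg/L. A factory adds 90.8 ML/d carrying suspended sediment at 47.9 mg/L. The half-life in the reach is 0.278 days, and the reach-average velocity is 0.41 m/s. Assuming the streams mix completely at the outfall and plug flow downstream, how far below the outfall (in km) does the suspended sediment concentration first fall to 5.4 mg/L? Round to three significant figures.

Mixed concentration C = ΣQC/ΣQ = (960.0·14.00 + 90.80·47.90) / 1051 = 17790/1051 = 16.93 mg/L.
Half-life 0.278 d → k = ln 2 / 0.278 = 2.493 d⁻¹.
Set 16.93·exp(−k·t) = 5.4 → t = ln(16.93/5.4)/k = 39600 s = 11.00 h.
Distance = v·t = 0.41·39600 = 16230 m = 16.23 km.

16.2 km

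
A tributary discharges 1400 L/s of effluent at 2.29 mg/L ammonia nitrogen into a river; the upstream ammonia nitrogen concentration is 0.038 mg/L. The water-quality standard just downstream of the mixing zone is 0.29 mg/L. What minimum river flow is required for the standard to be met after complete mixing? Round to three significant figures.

Set C_mix = 0.29: (Q·0.03800 + 1400·2.290) / (Q + 1400) = 0.29
→ Q = 1400·(2.290 − 0.29)/(0.29 − 0.03800) = 11110 L/s.

11100 L/s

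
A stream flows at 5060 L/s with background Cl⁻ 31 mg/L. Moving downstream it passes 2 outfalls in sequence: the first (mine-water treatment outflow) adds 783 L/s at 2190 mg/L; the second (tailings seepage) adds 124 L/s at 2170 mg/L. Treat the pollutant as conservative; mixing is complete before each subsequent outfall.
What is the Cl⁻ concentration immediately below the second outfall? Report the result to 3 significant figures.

359 mg/L

After outfall 1: Q = 5060 + 783.0 = 5843 L/s; C = (5060·31.00 + 783.0·2190)/5843 = 320.3 mg/L.
After outfall 2: Q = 5843 + 124.0 = 5967 L/s; C = (5843·320.3 + 124.0·2170)/5967 = 358.8 mg/L.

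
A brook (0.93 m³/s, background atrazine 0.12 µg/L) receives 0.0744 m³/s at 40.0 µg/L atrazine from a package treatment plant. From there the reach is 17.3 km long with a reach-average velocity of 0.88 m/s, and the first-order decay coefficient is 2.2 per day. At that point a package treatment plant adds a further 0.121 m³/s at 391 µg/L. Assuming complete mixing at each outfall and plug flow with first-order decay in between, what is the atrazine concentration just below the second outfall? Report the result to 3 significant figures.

Mass balance: C = (0.9300·0.1200 + 0.07440·40.00) / 1.004 = 3.088/1.004 = 3.074 µg/L; combined flow 1.004 m³/s.
Travel time t = 17.3·1000 / 0.88 = 19660 s = 5.461 h.
Applying C = C₀e^(−kt): 3.074 × 0.6062 = 1.863 µg/L.
Second outfall: C = (1.004·1.863 + 0.1210·391.0)/1.125 = 43.70 µg/L.

43.7 µg/L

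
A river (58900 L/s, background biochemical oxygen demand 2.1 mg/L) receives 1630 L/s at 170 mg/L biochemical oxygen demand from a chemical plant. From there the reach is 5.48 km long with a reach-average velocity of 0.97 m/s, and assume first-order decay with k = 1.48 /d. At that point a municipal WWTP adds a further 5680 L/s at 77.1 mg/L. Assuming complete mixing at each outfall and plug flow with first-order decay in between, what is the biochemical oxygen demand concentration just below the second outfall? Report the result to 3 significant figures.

Conservation of mass: C = (58900·2.100 + 1630·170.0) / 60530 = 400800/60530 = 6.621 mg/L; combined flow 60530 L/s.
Travel time t = 5.48·1000 / 0.97 = 5649 s = 1.569 h.
Decay over the reach: 6.621·exp(−kt) = 6.621·0.9078 = 6.011 mg/L.
At the second outfall, C = (60530·6.011 + 5680·77.10) / (60530 + 5680) = 12.11 mg/L.

12.1 mg/L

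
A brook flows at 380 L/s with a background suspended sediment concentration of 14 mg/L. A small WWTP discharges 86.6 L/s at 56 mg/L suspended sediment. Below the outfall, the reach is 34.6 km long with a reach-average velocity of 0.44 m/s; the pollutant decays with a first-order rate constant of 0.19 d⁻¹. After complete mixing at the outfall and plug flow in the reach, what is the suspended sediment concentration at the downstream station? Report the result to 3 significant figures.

After mixing, C = (380.0·14.00 + 86.60·56.00) / 466.6 = 10170/466.6 = 21.80 mg/L.
Travel time t = 34.6·1000 / 0.44 = 78640 s = 21.84 h.
Applying C = C₀e^(−kt): 21.80 × 0.8412 = 18.33 mg/L.

18.3 mg/L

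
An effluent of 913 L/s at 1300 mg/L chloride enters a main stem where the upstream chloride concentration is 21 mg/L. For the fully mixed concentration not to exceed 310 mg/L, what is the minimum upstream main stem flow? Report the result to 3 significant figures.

Set C_mix = 310: (Q·21.00 + 913.0·1300) / (Q + 913.0) = 310
→ Q = 913.0·(1300 − 310)/(310 − 21.00) = 3128 L/s.

3130 L/s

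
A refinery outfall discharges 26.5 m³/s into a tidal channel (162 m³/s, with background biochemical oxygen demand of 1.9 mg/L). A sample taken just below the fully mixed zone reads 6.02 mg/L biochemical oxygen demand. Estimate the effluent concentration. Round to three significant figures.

Mass balance: 162.0·1.900 + 26.50·Cₑ = 188.5·6.020
→ Cₑ = (188.5·6.020 − 162.0·1.900) / 26.50 = 31.21 mg/L.

31.2 mg/L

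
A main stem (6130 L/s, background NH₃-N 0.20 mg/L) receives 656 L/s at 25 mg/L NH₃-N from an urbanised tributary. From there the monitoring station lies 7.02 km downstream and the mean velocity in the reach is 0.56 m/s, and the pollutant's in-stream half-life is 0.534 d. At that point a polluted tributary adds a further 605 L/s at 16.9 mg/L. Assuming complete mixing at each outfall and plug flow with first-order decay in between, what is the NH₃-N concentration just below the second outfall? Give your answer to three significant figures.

Conservation of mass: C = (6130·0.2000 + 656.0·25.00) / 6786 = 17630/6786 = 2.597 mg/L; combined flow 6786 L/s.
Travel time t = 7.02·1000 / 0.56 = 12540 s = 3.482 h.
Half-life 0.534 d → k = ln 2 / 0.534 = 1.298 d⁻¹.
Decay over the reach: 2.597·exp(−kt) = 2.597·0.8283 = 2.152 mg/L.
At the second outfall, C = (6786·2.152 + 605.0·16.90) / (6786 + 605.0) = 3.359 mg/L.

3.36 mg/L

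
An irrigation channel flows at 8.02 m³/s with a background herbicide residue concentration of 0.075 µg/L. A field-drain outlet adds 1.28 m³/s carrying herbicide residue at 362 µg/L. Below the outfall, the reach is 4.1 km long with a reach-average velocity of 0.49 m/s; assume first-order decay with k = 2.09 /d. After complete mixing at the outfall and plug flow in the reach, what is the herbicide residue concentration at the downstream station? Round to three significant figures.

Mass balance: C = (8.020·0.07500 + 1.280·362.0) / 9.300 = 464.0/9.300 = 49.89 µg/L.
Travel time t = 4.1·1000 / 0.49 = 8367 s = 2.324 h.
First-order decay: C = 49.89·exp(−k·t) = 49.89·0.8168 = 40.75 µg/L.

40.7 µg/L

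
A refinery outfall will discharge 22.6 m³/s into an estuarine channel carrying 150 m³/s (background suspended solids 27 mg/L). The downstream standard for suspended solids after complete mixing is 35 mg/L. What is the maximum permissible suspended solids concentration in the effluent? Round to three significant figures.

88.1 mg/L

At the limit, (Qr·Cr + Qe·Cₑ)/(Qr + Qe) = 35:
Cₑ = (172.6·35 − 150.0·27.00) / 22.60 = 88.10 mg/L.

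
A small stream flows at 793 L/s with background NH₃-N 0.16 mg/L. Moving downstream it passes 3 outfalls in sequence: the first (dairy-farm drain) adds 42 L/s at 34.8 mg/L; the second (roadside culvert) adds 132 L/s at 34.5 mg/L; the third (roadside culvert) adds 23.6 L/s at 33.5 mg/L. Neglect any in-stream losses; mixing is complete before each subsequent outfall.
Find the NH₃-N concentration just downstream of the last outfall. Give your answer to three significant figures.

7.00 mg/L

Outfall 1: combined Q = 835.0 L/s; C = (793.0·0.1600 + 42.00·34.80)/835.0 = 1.902 mg/L.
Outfall 2: combined Q = 967.0 L/s; C = (835.0·1.902 + 132.0·34.50)/967.0 = 6.352 mg/L.
Outfall 3: combined Q = 990.6 L/s; C = (967.0·6.352 + 23.60·33.50)/990.6 = 6.999 mg/L.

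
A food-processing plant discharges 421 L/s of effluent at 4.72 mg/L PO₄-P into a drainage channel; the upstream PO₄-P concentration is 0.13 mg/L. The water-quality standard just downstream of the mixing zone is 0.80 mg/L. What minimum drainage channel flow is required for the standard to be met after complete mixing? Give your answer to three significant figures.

Set C_mix = 0.80: (Q·0.1300 + 421.0·4.720) / (Q + 421.0) = 0.80
→ Q = 421.0·(4.720 − 0.80)/(0.80 − 0.1300) = 2463 L/s.

2460 L/s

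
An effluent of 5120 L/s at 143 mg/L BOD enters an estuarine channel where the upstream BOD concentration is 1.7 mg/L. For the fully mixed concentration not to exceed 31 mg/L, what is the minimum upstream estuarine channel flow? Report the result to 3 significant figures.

19600 L/s

Set C_mix = 31: (Q·1.700 + 5120·143.0) / (Q + 5120) = 31
→ Q = 5120·(143.0 − 31)/(31 − 1.700) = 19570 L/s.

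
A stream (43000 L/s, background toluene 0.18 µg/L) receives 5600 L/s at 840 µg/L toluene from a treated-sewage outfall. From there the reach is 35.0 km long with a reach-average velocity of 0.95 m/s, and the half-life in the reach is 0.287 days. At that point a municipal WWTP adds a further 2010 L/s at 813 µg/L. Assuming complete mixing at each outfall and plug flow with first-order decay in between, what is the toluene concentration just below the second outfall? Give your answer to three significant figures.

After mixing, C = (43000·0.1800 + 5600·840.0) / 48600 = 4712000/48600 = 96.95 µg/L; combined flow 48600 L/s.
Travel time t = 35.0·1000 / 0.95 = 36840 s = 10.23 h.
Half-life 0.287 d → k = ln 2 / 0.287 = 2.415 d⁻¹.
After decay, C = 96.95 × e^(−kt) = 96.95 × 0.3571 = 34.62 µg/L.
At the second outfall, C = (48600·34.62 + 2010·813.0) / (48600 + 2010) = 65.53 µg/L.

65.5 µg/L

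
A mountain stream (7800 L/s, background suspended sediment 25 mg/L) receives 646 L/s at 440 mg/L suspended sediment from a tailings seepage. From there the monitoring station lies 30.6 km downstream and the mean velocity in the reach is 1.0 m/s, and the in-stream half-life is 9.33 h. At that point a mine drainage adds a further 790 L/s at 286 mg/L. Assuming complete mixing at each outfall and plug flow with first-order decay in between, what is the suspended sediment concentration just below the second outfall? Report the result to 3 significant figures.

52.1 mg/L

Flow-weighted average: C = (7800·25.00 + 646.0·440.0) / 8446 = 479200/8446 = 56.74 mg/L; combined flow 8446 L/s.
Travel time t = 30.6·1000 / 1.0 = 30600 s = 8.500 h.
Half-life 9.33 h → k = ln 2 / 9.33 = 0.07429 h⁻¹ = 1.783 d⁻¹.
Applying C = C₀e^(−kt): 56.74 × 0.5318 = 30.18 mg/L.
Second outfall: C = (8446·30.18 + 790.0·286.0)/9236 = 52.06 mg/L.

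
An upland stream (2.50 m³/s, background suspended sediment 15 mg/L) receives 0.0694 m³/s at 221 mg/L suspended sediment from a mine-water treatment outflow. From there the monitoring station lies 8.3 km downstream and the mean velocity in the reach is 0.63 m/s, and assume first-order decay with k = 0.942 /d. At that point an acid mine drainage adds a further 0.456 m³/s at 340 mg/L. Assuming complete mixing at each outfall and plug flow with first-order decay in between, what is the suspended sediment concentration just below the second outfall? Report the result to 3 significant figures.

Mass balance: C = (2.500·15.00 + 0.06940·221.0) / 2.569 = 52.84/2.569 = 20.56 mg/L; combined flow 2.569 m³/s.
Travel time t = 8.3·1000 / 0.63 = 13170 s = 3.660 h.
Decay over the reach: 20.56·exp(−kt) = 20.56·0.8662 = 17.81 mg/L.
At the second outfall, C = (2.569·17.81 + 0.4560·340.0) / (2.569 + 0.4560) = 66.37 mg/L.

66.4 mg/L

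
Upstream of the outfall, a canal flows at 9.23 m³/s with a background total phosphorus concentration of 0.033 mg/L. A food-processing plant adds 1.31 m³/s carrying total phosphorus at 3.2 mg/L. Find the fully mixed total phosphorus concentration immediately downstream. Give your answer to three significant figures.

0.427 mg/L

Mixed concentration C = ΣQC/ΣQ = (9.230·0.03300 + 1.310·3.200) / 10.54 = 4.497/10.54 = 0.4266 mg/L.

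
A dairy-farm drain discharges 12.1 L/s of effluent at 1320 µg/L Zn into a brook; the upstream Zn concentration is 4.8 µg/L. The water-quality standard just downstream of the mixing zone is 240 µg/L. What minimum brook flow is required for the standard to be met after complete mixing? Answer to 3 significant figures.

55.6 L/s

Set C_mix = 240: (Q·4.800 + 12.10·1320) / (Q + 12.10) = 240
→ Q = 12.10·(1320 − 240)/(240 − 4.800) = 55.56 L/s.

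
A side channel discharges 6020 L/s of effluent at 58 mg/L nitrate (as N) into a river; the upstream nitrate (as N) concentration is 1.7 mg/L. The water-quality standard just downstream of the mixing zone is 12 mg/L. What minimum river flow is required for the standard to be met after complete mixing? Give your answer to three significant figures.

26900 L/s

Set C_mix = 12: (Q·1.700 + 6020·58.00) / (Q + 6020) = 12
→ Q = 6020·(58.00 − 12)/(12 − 1.700) = 26890 L/s.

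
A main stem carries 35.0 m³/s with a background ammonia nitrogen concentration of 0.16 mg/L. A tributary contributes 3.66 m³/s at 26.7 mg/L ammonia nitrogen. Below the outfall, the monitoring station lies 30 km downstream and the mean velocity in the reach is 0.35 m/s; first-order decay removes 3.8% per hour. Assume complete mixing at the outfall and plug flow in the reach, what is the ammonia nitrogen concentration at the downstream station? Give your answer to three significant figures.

1.06 mg/L

Mass balance: C = (35.00·0.1600 + 3.660·26.70) / 38.66 = 103.3/38.66 = 2.673 mg/L.
Travel time t = 30·1000 / 0.35 = 85710 s = 23.81 h.
3.8%/h lost → k = −ln(1 − 0.038) = 0.03874 h⁻¹.
Decay over the reach: 2.673·exp(−kt) = 2.673·0.3976 = 1.063 mg/L.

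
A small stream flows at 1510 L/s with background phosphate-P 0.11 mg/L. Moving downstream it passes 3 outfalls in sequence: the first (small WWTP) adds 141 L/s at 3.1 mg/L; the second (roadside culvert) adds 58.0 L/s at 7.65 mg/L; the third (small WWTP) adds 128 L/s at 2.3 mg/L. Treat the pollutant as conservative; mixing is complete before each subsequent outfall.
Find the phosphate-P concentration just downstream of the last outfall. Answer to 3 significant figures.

0.730 mg/L

Below outfall 1: Q → 1651 L/s, C = (1510·0.1100 + 141.0·3.100)/1651 = 0.3654 mg/L.
Below outfall 2: Q → 1709 L/s, C = (1651·0.3654 + 58.00·7.650)/1709 = 0.6126 mg/L.
Below outfall 3: Q → 1837 L/s, C = (1709·0.6126 + 128.0·2.300)/1837 = 0.7302 mg/L.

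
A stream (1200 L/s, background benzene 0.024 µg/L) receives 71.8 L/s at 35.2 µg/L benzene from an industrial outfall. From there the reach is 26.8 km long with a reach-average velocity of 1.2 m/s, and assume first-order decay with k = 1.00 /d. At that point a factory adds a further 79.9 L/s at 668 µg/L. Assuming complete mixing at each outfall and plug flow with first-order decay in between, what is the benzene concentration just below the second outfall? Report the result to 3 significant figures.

40.9 µg/L

Mixed concentration C = ΣQC/ΣQ = (1200·0.02400 + 71.80·35.20) / 1272 = 2556/1272 = 2.010 µg/L; combined flow 1272 L/s.
Travel time t = 26.8·1000 / 1.2 = 22330 s = 6.204 h.
First-order decay: C = 2.010·exp(−k·t) = 2.010·0.7722 = 1.552 µg/L.
At the second outfall, C = (1272·1.552 + 79.90·668.0) / (1272 + 79.90) = 40.95 µg/L.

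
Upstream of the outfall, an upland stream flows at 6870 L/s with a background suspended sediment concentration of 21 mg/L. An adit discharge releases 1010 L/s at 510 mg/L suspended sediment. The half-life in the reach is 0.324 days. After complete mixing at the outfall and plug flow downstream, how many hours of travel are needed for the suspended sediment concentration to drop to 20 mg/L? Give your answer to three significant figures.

16.1 h

Flow-weighted average: C = (6870·21.00 + 1010·510.0) / 7880 = 659400/7880 = 83.68 mg/L.
Half-life 0.324 d → k = ln 2 / 0.324 = 2.139 d⁻¹.
83.68·exp(−k·t) = 20 → t = ln(83.68/20)/k = 57800 s = 16.06 h.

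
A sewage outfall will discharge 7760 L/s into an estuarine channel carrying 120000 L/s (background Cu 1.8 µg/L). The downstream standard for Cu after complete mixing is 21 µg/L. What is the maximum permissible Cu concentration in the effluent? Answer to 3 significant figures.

At the limit, (Qr·Cr + Qe·Cₑ)/(Qr + Qe) = 21:
Cₑ = (127800·21 − 120000·1.800) / 7760 = 317.9 µg/L.

318 µg/L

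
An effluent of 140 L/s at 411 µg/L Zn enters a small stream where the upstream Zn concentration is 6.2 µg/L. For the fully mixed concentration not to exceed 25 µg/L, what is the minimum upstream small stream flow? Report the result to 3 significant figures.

Set C_mix = 25: (Q·6.200 + 140.0·411.0) / (Q + 140.0) = 25
→ Q = 140.0·(411.0 − 25)/(25 − 6.200) = 2874 L/s.

2870 L/s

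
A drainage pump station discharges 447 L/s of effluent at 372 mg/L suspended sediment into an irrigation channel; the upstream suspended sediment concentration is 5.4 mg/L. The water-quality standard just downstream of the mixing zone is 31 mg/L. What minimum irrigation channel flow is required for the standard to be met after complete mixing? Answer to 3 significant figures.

Set C_mix = 31: (Q·5.400 + 447.0·372.0) / (Q + 447.0) = 31
→ Q = 447.0·(372.0 − 31)/(31 − 5.400) = 5954 L/s.

5950 L/s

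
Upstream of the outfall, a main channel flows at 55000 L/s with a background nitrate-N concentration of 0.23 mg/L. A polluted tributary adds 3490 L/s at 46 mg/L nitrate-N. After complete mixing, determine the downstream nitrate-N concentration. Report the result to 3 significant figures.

Conservation of mass: C = (55000·0.2300 + 3490·46.00) / 58490 = 173200/58490 = 2.961 mg/L.

2.96 mg/L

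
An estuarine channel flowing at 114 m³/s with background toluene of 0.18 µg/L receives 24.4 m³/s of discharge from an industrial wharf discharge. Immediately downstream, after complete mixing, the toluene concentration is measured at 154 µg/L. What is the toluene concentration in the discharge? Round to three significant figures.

Mass balance: 114.0·0.1800 + 24.40·Cₑ = 138.4·154.0
→ Cₑ = (138.4·154.0 − 114.0·0.1800) / 24.40 = 872.7 µg/L.

873 µg/L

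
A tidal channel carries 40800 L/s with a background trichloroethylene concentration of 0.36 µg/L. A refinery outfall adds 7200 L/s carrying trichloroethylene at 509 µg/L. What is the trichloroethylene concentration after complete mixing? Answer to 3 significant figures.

76.7 µg/L

Flow-weighted average: C = (40800·0.3600 + 7200·509.0) / 48000 = 3679000/48000 = 76.66 µg/L.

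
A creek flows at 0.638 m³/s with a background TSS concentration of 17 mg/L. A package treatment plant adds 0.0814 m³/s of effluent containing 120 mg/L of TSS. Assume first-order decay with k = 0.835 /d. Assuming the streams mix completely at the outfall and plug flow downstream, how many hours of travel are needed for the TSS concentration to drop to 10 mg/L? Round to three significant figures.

30.3 h

After mixing, C = (0.6380·17.00 + 0.08140·120.0) / 0.7194 = 20.61/0.7194 = 28.65 mg/L.
28.65·exp(−k·t) = 10 → t = ln(28.65/10)/k = 108900 s = 30.26 h.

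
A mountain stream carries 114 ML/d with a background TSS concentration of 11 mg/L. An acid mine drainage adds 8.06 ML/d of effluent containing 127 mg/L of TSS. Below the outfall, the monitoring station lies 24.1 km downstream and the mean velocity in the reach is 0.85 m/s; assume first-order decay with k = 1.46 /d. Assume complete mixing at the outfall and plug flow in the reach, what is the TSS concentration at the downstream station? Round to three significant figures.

11.6 mg/L

Flow-weighted average: C = (114.0·11.00 + 8.060·127.0) / 122.1 = 2278/122.1 = 18.66 mg/L.
Travel time t = 24.1·1000 / 0.85 = 28350 s = 7.876 h.
Decay over the reach: 18.66·exp(−kt) = 18.66·0.6193 = 11.56 mg/L.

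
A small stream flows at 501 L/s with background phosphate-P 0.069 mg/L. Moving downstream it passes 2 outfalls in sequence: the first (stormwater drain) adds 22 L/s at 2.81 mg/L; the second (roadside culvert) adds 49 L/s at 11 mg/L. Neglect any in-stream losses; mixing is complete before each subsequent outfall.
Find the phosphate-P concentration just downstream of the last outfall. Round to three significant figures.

Below outfall 1: Q → 523.0 L/s, C = (501.0·0.06900 + 22.00·2.810)/523.0 = 0.1843 mg/L.
Below outfall 2: Q → 572.0 L/s, C = (523.0·0.1843 + 49.00·11.00)/572.0 = 1.111 mg/L.

1.11 mg/L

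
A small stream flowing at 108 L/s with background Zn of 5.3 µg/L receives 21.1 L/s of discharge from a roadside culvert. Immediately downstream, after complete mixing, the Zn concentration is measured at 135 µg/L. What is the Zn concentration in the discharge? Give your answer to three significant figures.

Mass balance: 108.0·5.300 + 21.10·Cₑ = 129.1·135.0
→ Cₑ = (129.1·135.0 − 108.0·5.300) / 21.10 = 798.9 µg/L.

799 µg/L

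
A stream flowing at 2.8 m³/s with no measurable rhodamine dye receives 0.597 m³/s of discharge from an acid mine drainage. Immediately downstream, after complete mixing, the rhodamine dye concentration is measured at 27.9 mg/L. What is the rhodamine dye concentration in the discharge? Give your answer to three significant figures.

Mass balance: 2.800·0 + 0.5970·Cₑ = 3.397·27.90
→ Cₑ = (3.397·27.90 − 2.800·0) / 0.5970 = 158.8 mg/L.

159 mg/L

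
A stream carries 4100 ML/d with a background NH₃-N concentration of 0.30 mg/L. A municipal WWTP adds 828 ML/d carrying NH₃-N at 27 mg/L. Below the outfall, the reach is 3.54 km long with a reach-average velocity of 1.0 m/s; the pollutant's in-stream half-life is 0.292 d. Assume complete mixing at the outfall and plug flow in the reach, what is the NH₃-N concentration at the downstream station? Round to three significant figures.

Flow-weighted average: C = (4100·0.3000 + 828.0·27.00) / 4928 = 23590/4928 = 4.786 mg/L.
Travel time t = 3.54·1000 / 1.0 = 3540 s = 0.9833 h.
Half-life 0.292 d → k = ln 2 / 0.292 = 2.374 d⁻¹.
After decay, C = 4.786 × e^(−kt) = 4.786 × 0.9073 = 4.343 mg/L.

4.34 mg/L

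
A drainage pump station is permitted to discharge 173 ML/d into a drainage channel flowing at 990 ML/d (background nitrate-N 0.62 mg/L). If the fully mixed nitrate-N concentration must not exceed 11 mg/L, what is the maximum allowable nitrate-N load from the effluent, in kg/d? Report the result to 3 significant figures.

Mass balance at the limit: 990.0·0.6200 + 173.0·Cₑ = 1163·11 → Cₑ = 70.40 mg/L.
173.0 ML/d = 2.002 m³/s. Load = 2.002 m³/s × 70.40 g/m³ × 86 400 s/d = 12180 kg/d.

12200 kg/d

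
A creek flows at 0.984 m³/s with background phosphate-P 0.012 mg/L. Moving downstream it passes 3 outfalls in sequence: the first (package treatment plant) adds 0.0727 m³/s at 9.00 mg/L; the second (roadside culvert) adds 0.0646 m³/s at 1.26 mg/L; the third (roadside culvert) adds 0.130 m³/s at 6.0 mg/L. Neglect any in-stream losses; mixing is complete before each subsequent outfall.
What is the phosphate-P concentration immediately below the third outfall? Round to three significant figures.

1.22 mg/L

After outfall 1: Q = 0.9840 + 0.07270 = 1.057 m³/s; C = (0.9840·0.01200 + 0.07270·9.000)/1.057 = 0.6304 mg/L.
After outfall 2: Q = 1.057 + 0.06460 = 1.121 m³/s; C = (1.057·0.6304 + 0.06460·1.260)/1.121 = 0.6666 mg/L.
After outfall 3: Q = 1.121 + 0.1300 = 1.251 m³/s; C = (1.121·0.6666 + 0.1300·6.000)/1.251 = 1.221 mg/L.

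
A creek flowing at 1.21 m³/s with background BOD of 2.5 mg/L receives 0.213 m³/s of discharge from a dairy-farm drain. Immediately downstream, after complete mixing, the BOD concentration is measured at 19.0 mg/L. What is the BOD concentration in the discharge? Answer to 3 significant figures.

Mass balance: 1.210·2.500 + 0.2130·Cₑ = 1.423·19.00
→ Cₑ = (1.423·19.00 − 1.210·2.500) / 0.2130 = 112.7 mg/L.

113 mg/L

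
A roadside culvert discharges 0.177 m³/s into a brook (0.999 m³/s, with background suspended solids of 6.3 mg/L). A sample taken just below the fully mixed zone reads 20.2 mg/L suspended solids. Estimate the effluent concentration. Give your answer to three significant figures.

98.7 mg/L

Mass balance: 0.9990·6.300 + 0.1770·Cₑ = 1.176·20.20
→ Cₑ = (1.176·20.20 − 0.9990·6.300) / 0.1770 = 98.65 mg/L.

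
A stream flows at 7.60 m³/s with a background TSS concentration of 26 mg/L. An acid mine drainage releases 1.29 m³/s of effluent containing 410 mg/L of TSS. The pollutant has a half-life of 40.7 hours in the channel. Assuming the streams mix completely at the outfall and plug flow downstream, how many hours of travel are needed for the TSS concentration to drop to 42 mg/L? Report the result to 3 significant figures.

39.1 h

Mixed concentration C = ΣQC/ΣQ = (7.600·26.00 + 1.290·410.0) / 8.890 = 726.5/8.890 = 81.72 mg/L.
Half-life 40.7 h → k = ln 2 / 40.7 = 0.01703 h⁻¹ = 0.4087 d⁻¹.
81.72·exp(−k·t) = 42 → t = ln(81.72/42)/k = 140700 s = 39.08 h.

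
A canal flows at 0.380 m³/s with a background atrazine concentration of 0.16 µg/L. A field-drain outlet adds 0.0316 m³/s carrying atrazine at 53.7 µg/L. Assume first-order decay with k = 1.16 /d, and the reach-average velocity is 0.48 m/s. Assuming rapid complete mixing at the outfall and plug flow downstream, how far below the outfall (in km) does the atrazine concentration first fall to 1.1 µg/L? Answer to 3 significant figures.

Flow-weighted average: C = (0.3800·0.1600 + 0.03160·53.70) / 0.4116 = 1.758/0.4116 = 4.270 µg/L.
Set 4.270·exp(−k·t) = 1.1 → t = ln(4.270/1.1)/k = 101000 s = 28.06 h.
Distance = v·t = 0.48·101000 = 48490 m = 48.49 km.

48.5 km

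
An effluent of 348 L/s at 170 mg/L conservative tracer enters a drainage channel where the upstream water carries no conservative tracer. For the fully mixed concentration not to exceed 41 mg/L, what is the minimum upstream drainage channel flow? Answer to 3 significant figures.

Set C_mix = 41: (Q·0 + 348.0·170.0) / (Q + 348.0) = 41
→ Q = 348.0·(170.0 − 41)/(41 − 0) = 1095 L/s.

1090 L/s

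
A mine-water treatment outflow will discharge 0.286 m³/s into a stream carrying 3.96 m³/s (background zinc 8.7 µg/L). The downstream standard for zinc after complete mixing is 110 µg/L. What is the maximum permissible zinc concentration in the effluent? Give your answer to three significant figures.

1510 µg/L

At the limit, (Qr·Cr + Qe·Cₑ)/(Qr + Qe) = 110:
Cₑ = (4.246·110 − 3.960·8.700) / 0.2860 = 1513 µg/L.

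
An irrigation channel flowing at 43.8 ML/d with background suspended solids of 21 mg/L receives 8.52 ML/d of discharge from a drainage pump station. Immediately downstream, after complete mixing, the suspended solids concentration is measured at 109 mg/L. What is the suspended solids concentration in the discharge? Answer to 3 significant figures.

561 mg/L

Mass balance: 43.80·21.00 + 8.520·Cₑ = 52.32·109.0
→ Cₑ = (52.32·109.0 − 43.80·21.00) / 8.520 = 561.4 mg/L.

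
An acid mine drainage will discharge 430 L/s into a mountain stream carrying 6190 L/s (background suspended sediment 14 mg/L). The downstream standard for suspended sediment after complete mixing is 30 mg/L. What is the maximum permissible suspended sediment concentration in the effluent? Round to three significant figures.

260 mg/L

At the limit, (Qr·Cr + Qe·Cₑ)/(Qr + Qe) = 30:
Cₑ = (6620·30 − 6190·14.00) / 430.0 = 260.3 mg/L.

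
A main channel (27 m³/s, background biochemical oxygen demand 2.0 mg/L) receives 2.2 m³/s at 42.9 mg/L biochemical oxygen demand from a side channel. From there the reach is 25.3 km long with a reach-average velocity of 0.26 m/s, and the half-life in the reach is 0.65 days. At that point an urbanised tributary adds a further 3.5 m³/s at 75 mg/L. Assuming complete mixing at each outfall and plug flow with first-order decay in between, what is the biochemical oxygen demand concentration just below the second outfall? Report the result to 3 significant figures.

Flow-weighted average: C = (27.00·2.000 + 2.200·42.90) / 29.20 = 148.4/29.20 = 5.082 mg/L; combined flow 29.20 m³/s.
Travel time t = 25.3·1000 / 0.26 = 97310 s = 27.03 h.
Half-life 0.65 d → k = ln 2 / 0.65 = 1.066 d⁻¹.
Applying C = C₀e^(−kt): 5.082 × 0.3009 = 1.529 mg/L.
At the second outfall, C = (29.20·1.529 + 3.500·75.00) / (29.20 + 3.500) = 9.393 mg/L.

9.39 mg/L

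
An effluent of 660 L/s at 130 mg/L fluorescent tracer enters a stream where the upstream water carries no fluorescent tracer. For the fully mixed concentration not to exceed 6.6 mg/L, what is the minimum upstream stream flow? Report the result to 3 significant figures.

Set C_mix = 6.6: (Q·0 + 660.0·130.0) / (Q + 660.0) = 6.6
→ Q = 660.0·(130.0 − 6.6)/(6.6 − 0) = 12340 L/s.

12300 L/s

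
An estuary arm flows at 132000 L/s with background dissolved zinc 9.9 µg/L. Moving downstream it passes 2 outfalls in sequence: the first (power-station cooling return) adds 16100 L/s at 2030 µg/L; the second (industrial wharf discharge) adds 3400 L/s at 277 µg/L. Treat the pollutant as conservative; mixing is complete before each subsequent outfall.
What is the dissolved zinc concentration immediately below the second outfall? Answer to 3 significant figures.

Outfall 1: combined Q = 148100 L/s; C = (132000·9.900 + 16100·2030)/148100 = 229.5 µg/L.
Outfall 2: combined Q = 151500 L/s; C = (148100·229.5 + 3400·277.0)/151500 = 230.6 µg/L.

231 µg/L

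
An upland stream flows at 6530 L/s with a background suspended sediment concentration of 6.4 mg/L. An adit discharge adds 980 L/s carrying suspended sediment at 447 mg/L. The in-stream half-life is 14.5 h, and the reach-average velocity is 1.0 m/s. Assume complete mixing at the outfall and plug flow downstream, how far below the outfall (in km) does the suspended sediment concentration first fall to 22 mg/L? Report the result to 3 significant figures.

Flow-weighted average: C = (6530·6.400 + 980.0·447.0) / 7510 = 479900/7510 = 63.90 mg/L.
Half-life 14.5 h → k = ln 2 / 14.5 = 0.04780 h⁻¹ = 1.147 d⁻¹.
Set 63.90·exp(−k·t) = 22 → t = ln(63.90/22)/k = 80290 s = 22.30 h.
Distance = v·t = 1.0·80290 = 80290 m = 80.29 km.

80.3 km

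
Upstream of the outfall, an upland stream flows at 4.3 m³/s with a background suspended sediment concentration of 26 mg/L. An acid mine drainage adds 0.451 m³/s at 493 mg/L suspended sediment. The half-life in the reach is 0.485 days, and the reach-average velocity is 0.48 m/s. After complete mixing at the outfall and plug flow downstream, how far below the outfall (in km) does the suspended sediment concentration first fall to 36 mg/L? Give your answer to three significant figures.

19.4 km

After mixing, C = (4.300·26.00 + 0.4510·493.0) / 4.751 = 334.1/4.751 = 70.33 mg/L.
Half-life 0.485 d → k = ln 2 / 0.485 = 1.429 d⁻¹.
Set 70.33·exp(−k·t) = 36 → t = ln(70.33/36)/k = 40490 s = 11.25 h.
Distance = v·t = 0.48·40490 = 19430 m = 19.43 km.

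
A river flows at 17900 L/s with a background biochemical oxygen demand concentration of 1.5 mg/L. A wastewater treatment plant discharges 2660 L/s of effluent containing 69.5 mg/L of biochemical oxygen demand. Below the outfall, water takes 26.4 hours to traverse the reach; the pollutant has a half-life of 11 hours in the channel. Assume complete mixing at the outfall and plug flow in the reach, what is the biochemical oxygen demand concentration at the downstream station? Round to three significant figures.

Flow-weighted average: C = (17900·1.500 + 2660·69.50) / 20560 = 211700/20560 = 10.30 mg/L.
Half-life 11 h → k = ln 2 / 11 = 0.06301 h⁻¹ = 1.512 d⁻¹.
First-order decay: C = 10.30·exp(−k·t) = 10.30·0.1895 = 1.951 mg/L.

1.95 mg/L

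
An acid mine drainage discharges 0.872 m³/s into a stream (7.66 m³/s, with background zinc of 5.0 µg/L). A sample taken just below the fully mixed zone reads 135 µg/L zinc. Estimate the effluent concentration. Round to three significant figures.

1280 µg/L

Mass balance: 7.660·5.000 + 0.8720·Cₑ = 8.532·135.0
→ Cₑ = (8.532·135.0 − 7.660·5.000) / 0.8720 = 1277 µg/L.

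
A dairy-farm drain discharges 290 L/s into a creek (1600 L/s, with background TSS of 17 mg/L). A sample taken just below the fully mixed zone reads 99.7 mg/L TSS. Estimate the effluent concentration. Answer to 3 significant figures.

Mass balance: 1600·17.00 + 290.0·Cₑ = 1890·99.70
→ Cₑ = (1890·99.70 − 1600·17.00) / 290.0 = 556.0 mg/L.

556 mg/L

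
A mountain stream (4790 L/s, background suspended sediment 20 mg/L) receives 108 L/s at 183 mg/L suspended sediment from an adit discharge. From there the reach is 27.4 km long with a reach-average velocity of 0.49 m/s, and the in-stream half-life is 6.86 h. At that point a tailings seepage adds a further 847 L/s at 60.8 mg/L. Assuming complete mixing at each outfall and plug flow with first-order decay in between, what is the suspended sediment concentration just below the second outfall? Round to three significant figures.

Mass balance: C = (4790·20.00 + 108.0·183.0) / 4898 = 115600/4898 = 23.59 mg/L; combined flow 4898 L/s.
Travel time t = 27.4·1000 / 0.49 = 55920 s = 15.53 h.
Half-life 6.86 h → k = ln 2 / 6.86 = 0.1010 h⁻¹ = 2.425 d⁻¹.
After decay, C = 23.59 × e^(−kt) = 23.59 × 0.2082 = 4.911 mg/L.
At the second outfall, C = (4898·4.911 + 847.0·60.80) / (4898 + 847.0) = 13.15 mg/L.

13.2 mg/L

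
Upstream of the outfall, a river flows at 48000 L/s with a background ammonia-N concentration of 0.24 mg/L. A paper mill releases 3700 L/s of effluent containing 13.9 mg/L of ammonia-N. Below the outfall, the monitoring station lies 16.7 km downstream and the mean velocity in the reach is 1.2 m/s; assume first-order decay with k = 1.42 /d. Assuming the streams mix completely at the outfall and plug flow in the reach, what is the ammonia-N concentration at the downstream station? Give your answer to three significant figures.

Mixed concentration C = ΣQC/ΣQ = (48000·0.2400 + 3700·13.90) / 51700 = 62950/51700 = 1.218 mg/L.
Travel time t = 16.7·1000 / 1.2 = 13920 s = 3.866 h.
Decay over the reach: 1.218·exp(−kt) = 1.218·0.7955 = 0.9687 mg/L.

0.969 mg/L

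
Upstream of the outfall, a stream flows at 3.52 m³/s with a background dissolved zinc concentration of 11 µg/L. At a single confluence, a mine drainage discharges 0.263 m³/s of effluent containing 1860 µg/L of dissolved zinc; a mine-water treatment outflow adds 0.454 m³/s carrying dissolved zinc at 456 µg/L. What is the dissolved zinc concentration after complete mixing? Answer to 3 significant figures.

173 µg/L

Conservation of mass: C = (3.520·11.00 + 0.2630·1860 + 0.4540·456.0) / 4.237 = 734.9/4.237 = 173.5 µg/L.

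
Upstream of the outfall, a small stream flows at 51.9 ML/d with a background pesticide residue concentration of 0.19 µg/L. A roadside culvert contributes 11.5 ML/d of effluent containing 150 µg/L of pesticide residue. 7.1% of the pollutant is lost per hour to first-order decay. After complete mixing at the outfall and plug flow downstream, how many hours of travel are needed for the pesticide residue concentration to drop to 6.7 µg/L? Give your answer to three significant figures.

Flow-weighted average: C = (51.90·0.1900 + 11.50·150.0) / 63.40 = 1735/63.40 = 27.36 µg/L.
7.1%/h lost → k = −ln(1 − 0.071) = 0.07365 h⁻¹.
27.36·exp(−k·t) = 6.7 → t = ln(27.36/6.7)/k = 68780 s = 19.11 h.

19.1 h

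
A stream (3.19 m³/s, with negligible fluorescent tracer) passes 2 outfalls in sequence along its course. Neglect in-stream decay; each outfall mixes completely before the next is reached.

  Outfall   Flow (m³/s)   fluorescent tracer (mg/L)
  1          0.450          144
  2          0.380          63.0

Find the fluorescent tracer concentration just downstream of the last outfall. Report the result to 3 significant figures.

22.1 mg/L

After outfall 1: Q = 3.190 + 0.4500 = 3.640 m³/s; C = (3.190·0 + 0.4500·144.0)/3.640 = 17.80 mg/L.
After outfall 2: Q = 3.640 + 0.3800 = 4.020 m³/s; C = (3.640·17.80 + 0.3800·63.00)/4.020 = 22.07 mg/L.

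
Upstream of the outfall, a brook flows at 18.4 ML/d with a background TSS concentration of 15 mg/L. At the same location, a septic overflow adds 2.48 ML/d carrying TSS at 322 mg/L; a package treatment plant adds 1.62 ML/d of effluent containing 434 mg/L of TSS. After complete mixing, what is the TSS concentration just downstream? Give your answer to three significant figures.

Conservation of mass: C = (18.40·15.00 + 2.480·322.0 + 1.620·434.0) / 22.50 = 1778/22.50 = 79.01 mg/L.

79.0 mg/L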